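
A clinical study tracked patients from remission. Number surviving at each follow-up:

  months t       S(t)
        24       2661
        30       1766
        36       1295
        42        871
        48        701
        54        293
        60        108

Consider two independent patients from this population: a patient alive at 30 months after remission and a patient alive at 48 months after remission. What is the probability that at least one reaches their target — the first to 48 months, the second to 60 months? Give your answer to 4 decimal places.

0.4899

p₁ = S(48)/S(30) = 701/1766 = 0.396942; p₂ = S(60)/S(48) = 108/701 = 0.154066.
P(at least one) = 1 − (1−p₁)(1−p₂) = 1 − 0.603058 × 0.845934 = 0.489853.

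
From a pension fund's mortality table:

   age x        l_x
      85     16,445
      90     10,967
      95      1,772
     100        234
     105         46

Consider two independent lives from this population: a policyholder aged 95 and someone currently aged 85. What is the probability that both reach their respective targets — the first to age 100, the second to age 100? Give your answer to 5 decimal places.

0.00188

p₁ = l_100/l_95 = 234/1,772 = 0.132054; p₂ = l_100/l_85 = 234/16,445 = 0.014229.
P(both) = p₁ × p₂ = 0.132054 × 0.014229 = 0.001879.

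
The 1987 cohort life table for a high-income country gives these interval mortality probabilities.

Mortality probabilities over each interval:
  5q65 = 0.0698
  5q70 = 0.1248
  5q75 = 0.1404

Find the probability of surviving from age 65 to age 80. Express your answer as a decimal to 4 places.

15p65 = (1 − 0.0698) × (1 − 0.1248) × (1 − 0.1404).
= 0.9302 × 0.8752 × 0.8596 = 0.699810.

0.6998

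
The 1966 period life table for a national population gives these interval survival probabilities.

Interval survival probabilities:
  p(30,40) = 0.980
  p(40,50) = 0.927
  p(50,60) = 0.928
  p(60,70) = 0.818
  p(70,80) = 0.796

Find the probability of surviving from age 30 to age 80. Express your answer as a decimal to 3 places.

0.549

The overall survival probability is 0.980 × 0.927 × 0.928 × 0.818 × 0.796.
= 0.548934.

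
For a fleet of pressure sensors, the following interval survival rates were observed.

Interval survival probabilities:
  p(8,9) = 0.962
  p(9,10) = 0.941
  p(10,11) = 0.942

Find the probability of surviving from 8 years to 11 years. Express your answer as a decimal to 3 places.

0.853

The overall survival probability is 0.962 × 0.941 × 0.942.
= 0.852738.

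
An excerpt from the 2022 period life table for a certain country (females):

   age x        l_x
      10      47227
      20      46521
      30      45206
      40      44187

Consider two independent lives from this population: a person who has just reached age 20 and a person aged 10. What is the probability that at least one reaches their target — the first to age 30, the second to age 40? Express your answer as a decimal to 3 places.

0.998

p₁ = l_30/l_20 = 45206/46521 = 0.971733; p₂ = l_40/l_10 = 44187/47227 = 0.935630.
P(at least one) = 1 − (1−p₁)(1−p₂) = 1 − 0.028267 × 0.064370 = 0.998180.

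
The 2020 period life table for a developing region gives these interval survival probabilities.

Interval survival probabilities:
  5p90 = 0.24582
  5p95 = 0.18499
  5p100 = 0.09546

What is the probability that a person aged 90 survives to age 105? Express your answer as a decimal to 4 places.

0.0043

15p90 = 0.24582 × 0.18499 × 0.09546.
= 0.004341.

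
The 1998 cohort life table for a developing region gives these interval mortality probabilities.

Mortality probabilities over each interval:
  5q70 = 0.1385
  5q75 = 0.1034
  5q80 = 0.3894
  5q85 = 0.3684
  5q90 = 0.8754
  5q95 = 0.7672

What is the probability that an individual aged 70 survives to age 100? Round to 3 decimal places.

0.009

Survival from 70 to 100 is the product of surviving each interval: (1 − 0.1385) × (1 − 0.1034) × (1 − 0.3894) × (1 − 0.3684) × (1 − 0.8754) × (1 − 0.7672).
= 0.8615 × 0.8966 × 0.6106 × 0.6316 × 0.1246 × 0.2328 = 0.008641.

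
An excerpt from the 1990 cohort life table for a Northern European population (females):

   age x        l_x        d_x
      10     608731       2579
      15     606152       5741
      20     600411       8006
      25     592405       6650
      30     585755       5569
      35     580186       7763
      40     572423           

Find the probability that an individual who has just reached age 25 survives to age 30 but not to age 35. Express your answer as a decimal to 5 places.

0.00940

We want 5|5q25 = (l_30 − l_35)/l_25.
This is the probability of reaching 30 but not 35, conditional on being alive at 25: (l_30 − l_35) / l_25.
= (585755 − 580186) / 592405 = 5569 / 592405 = 0.009401.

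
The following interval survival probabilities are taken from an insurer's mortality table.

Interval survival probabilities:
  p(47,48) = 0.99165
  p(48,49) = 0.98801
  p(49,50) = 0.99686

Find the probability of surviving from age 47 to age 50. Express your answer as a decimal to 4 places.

Chaining the interval survival probabilities: 0.99165 × 0.98801 × 0.99686.
= 0.976684.

0.9767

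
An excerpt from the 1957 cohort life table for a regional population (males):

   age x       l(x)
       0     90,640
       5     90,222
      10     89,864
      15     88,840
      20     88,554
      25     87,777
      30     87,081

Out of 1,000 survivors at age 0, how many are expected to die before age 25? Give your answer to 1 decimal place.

31.6

The relevant probability is 1 − 87,777/90,640 = 0.031586.
Expected number = 1,000 × 0.031586 = 31.6.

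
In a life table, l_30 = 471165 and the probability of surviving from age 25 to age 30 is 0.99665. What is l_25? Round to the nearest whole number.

472749

l_25 = l_30 / p = 471165 / 0.99665 = 472749.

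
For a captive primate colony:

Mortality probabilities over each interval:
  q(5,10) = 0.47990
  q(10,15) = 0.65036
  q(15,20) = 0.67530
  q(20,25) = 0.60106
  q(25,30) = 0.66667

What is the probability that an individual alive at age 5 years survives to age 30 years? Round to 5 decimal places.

0.00785

P(survive 5→30) = (1 − 0.47990) × (1 − 0.65036) × (1 − 0.67530) × (1 − 0.60106) × (1 − 0.66667).
= 0.52010 × 0.34964 × 0.32470 × 0.39894 × 0.33333 = 0.007852.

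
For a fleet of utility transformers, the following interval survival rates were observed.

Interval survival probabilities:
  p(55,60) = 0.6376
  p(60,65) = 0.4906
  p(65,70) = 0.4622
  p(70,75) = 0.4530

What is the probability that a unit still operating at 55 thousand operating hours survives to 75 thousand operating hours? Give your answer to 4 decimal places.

Survival from 55 to 75 is the product of surviving each interval: 0.6376 × 0.4906 × 0.4622 × 0.4530.
= 0.065494.

0.0655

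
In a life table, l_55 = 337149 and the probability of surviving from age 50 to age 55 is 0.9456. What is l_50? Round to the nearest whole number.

356545

l_50 = l_55 / p = 337149 / 0.9456 = 356545.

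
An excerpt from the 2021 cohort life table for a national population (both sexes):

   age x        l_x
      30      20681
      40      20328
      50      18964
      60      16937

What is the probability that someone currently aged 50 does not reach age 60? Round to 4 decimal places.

0.1069

P(die before 60 | alive at 50) = 1 − l_60/l_50 = 1 − 16937/18964 = (2027)/18964 = 0.106887.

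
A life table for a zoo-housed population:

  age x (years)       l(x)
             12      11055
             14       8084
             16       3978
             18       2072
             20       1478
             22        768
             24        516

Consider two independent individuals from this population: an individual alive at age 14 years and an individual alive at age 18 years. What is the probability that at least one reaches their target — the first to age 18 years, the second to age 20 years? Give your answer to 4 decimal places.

0.7868

p₁ = l(18)/l(14) = 2072/8084 = 0.256309; p₂ = l(20)/l(18) = 1478/2072 = 0.713320.
P(at least one) = 1 − (1−p₁)(1−p₂) = 1 − 0.743691 × 0.286680 = 0.786799.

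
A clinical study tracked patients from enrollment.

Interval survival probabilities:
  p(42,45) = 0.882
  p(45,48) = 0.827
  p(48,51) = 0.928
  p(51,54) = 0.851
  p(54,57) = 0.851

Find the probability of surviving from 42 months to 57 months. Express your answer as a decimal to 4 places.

0.4902

P(survive 42→57) = 0.882 × 0.827 × 0.928 × 0.851 × 0.851.
= 0.490209.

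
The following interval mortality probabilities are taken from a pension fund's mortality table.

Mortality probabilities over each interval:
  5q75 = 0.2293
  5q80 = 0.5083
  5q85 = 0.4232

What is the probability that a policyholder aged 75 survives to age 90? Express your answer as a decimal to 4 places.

Survival from 75 to 90 is the product of surviving each interval: (1 − 0.2293) × (1 − 0.5083) × (1 − 0.4232).
= 0.7707 × 0.4917 × 0.5768 = 0.218580.

0.2186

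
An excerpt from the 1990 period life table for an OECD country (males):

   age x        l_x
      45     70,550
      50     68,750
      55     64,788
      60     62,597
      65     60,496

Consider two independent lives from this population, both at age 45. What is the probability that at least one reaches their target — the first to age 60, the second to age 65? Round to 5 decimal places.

p₁ = l_60/l_45 = 62,597/70,550 = 0.887271; p₂ = l_65/l_45 = 60,496/70,550 = 0.857491.
P(at least one) = 1 − (1−p₁)(1−p₂) = 1 − 0.112729 × 0.142509 = 0.983935.

0.98394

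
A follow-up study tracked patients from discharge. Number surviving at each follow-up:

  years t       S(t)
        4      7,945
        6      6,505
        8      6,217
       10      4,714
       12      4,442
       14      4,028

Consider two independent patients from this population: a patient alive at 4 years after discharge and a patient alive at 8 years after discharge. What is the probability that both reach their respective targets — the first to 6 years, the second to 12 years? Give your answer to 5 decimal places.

0.58499

p₁ = S(6)/S(4) = 6,505/7,945 = 0.818754; p₂ = S(12)/S(8) = 4,442/6,217 = 0.714493.
P(both) = p₁ × p₂ = 0.818754 × 0.714493 = 0.584994.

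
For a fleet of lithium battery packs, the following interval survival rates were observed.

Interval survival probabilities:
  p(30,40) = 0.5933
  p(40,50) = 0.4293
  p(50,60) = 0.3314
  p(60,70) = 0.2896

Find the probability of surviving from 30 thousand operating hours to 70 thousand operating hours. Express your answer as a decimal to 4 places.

Chaining the interval survival probabilities: 0.5933 × 0.4293 × 0.3314 × 0.2896.
= 0.024445.

0.0244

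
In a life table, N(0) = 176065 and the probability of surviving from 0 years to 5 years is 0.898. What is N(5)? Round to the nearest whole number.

N(5) = N(0) × p = 176065 × 0.898 = 158106.

158106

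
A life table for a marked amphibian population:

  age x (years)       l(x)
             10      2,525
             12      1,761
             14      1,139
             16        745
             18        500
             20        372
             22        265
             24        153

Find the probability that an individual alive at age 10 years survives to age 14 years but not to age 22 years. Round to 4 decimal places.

This is the probability of reaching 14 but not 22, conditional on being alive at 10: (l(14) − l(22)) / l(10).
= (1,139 − 265) / 2,525 = 874 / 2,525 = 0.346139.

0.3461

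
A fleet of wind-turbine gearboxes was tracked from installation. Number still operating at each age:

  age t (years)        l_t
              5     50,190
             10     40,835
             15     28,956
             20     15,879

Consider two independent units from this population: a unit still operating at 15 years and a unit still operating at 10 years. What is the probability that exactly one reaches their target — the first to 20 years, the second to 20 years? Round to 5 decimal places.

p₁ = l_20/l_15 = 15,879/28,956 = 0.548384; p₂ = l_20/l_10 = 15,879/40,835 = 0.388858.
P(exactly one) = p₁(1−p₂) + (1−p₁)p₂ = 0.335140 + 0.175614 = 0.510755.

0.51075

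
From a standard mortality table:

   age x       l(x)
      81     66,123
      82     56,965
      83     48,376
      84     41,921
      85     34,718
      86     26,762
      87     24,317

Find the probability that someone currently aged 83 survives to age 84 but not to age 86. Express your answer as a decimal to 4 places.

0.3134

This is the probability of reaching 84 but not 86, conditional on being alive at 83: (l(84) − l(86)) / l(83).
= (41,921 − 26,762) / 48,376 = 15,159 / 48,376 = 0.313358.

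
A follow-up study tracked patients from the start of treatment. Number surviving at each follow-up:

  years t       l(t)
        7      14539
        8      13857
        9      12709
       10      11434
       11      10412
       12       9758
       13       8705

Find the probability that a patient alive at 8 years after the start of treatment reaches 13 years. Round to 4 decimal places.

0.6282

The conditional survival probability is l(13)/l(8) = 8705/13857 = 0.628202.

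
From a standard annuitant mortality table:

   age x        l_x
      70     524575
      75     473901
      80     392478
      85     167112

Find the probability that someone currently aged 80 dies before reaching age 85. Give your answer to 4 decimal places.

P(die before 85 | alive at 80) = 1 − l_85/l_80 = 1 − 167112/392478 = (225366)/392478 = 0.574213.

0.5742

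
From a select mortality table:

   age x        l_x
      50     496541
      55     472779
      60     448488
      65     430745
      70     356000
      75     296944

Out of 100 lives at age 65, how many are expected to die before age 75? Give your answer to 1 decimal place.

31.1

The relevant probability is 1 − 296944/430745 = 0.310627.
Expected number = 100 × 0.310627 = 31.1.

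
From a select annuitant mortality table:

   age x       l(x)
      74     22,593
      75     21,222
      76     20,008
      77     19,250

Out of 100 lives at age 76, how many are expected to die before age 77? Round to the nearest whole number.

The relevant probability is 1 − 19,250/20,008 = 0.037885.
Expected number = 100 × 0.037885 = 4.

4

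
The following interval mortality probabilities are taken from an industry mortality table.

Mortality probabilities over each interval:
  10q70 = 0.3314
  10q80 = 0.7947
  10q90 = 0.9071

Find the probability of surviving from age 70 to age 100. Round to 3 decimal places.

0.013

The overall survival probability is (1 − 0.3314) × (1 − 0.7947) × (1 − 0.9071).
= 0.6686 × 0.2053 × 0.0929 = 0.012752.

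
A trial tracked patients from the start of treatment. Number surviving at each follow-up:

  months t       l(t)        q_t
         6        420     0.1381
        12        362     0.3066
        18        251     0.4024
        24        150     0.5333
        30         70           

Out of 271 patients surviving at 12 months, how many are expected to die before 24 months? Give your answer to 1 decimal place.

The relevant probability is 1 − 150/362 = 0.585635.
Expected number = 271 × 0.585635 = 158.7.

158.7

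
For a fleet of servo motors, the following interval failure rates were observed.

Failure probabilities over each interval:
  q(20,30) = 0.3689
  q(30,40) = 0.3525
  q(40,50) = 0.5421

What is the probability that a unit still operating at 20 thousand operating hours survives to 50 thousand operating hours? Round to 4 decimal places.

Chaining the interval survival probabilities: (1 − 0.3689) × (1 − 0.3525) × (1 − 0.5421).
= 0.6311 × 0.6475 × 0.4579 = 0.187115.

0.1871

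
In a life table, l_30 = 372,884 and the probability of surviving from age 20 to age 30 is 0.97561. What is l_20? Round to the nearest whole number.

l_20 = l_30 / p = 372,884 / 0.97561 = 382206.

382206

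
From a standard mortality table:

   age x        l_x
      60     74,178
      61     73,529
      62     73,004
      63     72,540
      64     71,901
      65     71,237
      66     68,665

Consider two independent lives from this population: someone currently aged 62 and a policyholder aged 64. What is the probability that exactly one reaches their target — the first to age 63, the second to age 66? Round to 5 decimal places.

p₁ = l_63/l_62 = 72,540/73,004 = 0.993644; p₂ = l_66/l_64 = 68,665/71,901 = 0.954994.
P(exactly one) = p₁(1−p₂) + (1−p₁)p₂ = 0.044720 + 0.006070 = 0.050790.

0.05079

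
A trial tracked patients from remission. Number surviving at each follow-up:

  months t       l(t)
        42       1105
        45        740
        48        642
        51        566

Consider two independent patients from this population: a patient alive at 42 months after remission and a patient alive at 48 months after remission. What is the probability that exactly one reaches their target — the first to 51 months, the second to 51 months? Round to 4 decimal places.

0.4907

p₁ = l(51)/l(42) = 566/1105 = 0.512217; p₂ = l(51)/l(48) = 566/642 = 0.881620.
P(exactly one) = p₁(1−p₂) + (1−p₁)p₂ = 0.060636 + 0.430039 = 0.490675.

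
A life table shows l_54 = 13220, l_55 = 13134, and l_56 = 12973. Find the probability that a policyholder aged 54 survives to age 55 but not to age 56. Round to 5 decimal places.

0.01218

This is the probability of reaching 55 but not 56, conditional on being alive at 54: (l_55 − l_56) / l_54.
= (13134 − 12973) / 13220 = 161 / 13220 = 0.012179.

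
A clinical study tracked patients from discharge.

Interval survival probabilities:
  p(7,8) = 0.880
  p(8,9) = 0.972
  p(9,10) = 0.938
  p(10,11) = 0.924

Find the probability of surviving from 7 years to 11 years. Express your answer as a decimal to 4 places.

P(survive 7→11) = 0.880 × 0.972 × 0.938 × 0.924.
= 0.741351.

0.7414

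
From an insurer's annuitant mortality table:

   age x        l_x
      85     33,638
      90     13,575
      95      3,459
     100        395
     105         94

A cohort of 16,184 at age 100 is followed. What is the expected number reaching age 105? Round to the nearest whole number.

3851

The relevant probability is 94/395 = 0.237975.
Expected number = 16,184 × 0.237975 = 3851.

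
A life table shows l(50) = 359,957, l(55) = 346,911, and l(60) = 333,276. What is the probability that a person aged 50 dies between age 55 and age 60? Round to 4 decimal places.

This is the probability of reaching 55 but not 60, conditional on being alive at 50: (l(55) − l(60)) / l(50).
= (346,911 − 333,276) / 359,957 = 13,635 / 359,957 = 0.037880.

0.0379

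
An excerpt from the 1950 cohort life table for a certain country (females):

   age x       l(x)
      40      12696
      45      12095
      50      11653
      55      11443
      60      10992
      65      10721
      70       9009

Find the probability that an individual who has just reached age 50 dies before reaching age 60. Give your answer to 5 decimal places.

P(die before 60 | alive at 50) = 1 − l(60)/l(50) = 1 − 10992/11653 = (661)/11653 = 0.056724.

0.05672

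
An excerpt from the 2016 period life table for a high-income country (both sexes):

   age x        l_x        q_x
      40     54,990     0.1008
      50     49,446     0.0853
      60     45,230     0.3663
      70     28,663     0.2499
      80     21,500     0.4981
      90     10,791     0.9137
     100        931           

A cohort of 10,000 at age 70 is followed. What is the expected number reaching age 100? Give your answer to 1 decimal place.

324.8

The relevant probability is 931/28,663 = 0.032481.
Expected number = 10,000 × 0.032481 = 324.8.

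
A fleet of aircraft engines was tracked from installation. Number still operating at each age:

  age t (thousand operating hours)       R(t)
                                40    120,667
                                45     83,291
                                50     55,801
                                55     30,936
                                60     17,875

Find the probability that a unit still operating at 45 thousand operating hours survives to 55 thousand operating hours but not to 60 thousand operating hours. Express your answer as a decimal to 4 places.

This is the probability of reaching 55 but not 60, conditional on being operational at 45: (R(55) − R(60)) / R(45).
= (30,936 − 17,875) / 83,291 = 13,061 / 83,291 = 0.156812.

0.1568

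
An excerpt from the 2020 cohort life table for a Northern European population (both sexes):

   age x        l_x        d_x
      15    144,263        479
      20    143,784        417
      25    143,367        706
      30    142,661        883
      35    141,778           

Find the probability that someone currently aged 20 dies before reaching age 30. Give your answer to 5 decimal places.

0.00781

P(die before 30 | alive at 20) = 1 − l_30/l_20 = 1 − 142,661/143,784 = (1,123)/143,784 = 0.007810.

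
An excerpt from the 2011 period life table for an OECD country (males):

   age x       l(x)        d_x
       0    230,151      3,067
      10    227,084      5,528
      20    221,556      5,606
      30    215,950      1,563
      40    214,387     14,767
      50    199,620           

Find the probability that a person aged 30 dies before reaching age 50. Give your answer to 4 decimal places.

0.0756

P(die before 50 | alive at 30) = 1 − l(50)/l(30) = 1 − 199,620/215,950 = (16,330)/215,950 = 0.075619.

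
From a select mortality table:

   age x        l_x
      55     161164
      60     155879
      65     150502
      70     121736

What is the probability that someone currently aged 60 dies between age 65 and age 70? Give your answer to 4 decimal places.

This is the probability of reaching 65 but not 70, conditional on being alive at 60: (l_65 − l_70) / l_60.
= (150502 − 121736) / 155879 = 28766 / 155879 = 0.184541.

0.1845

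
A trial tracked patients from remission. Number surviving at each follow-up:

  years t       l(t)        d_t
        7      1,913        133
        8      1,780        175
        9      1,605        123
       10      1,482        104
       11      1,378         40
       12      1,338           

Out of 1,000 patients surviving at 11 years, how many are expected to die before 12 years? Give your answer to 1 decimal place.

The relevant probability is 1 − 1,338/1,378 = 0.029028.
Expected number = 1,000 × 0.029028 = 29.0.

29.0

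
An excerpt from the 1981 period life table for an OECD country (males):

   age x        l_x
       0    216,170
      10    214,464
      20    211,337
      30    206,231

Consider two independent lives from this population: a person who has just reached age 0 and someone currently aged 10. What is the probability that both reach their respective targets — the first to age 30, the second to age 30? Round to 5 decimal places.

p₁ = l_30/l_0 = 206,231/216,170 = 0.954022; p₂ = l_30/l_10 = 206,231/214,464 = 0.961611.
P(both) = p₁ × p₂ = 0.954022 × 0.961611 = 0.917398.

0.91740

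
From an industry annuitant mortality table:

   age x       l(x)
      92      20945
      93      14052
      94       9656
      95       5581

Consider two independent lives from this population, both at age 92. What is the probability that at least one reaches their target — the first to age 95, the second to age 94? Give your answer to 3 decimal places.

0.605

p₁ = l(95)/l(92) = 5581/20945 = 0.266460; p₂ = l(94)/l(92) = 9656/20945 = 0.461017.
P(at least one) = 1 − (1−p₁)(1−p₂) = 1 − 0.733540 × 0.538983 = 0.604634.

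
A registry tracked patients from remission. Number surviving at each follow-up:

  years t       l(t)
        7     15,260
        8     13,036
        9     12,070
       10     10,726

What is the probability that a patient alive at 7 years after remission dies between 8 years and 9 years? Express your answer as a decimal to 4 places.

This is the probability of reaching 8 but not 9, conditional on being alive at 7: (l(8) − l(9)) / l(7).
= (13,036 − 12,070) / 15,260 = 966 / 15,260 = 0.063303.

0.0633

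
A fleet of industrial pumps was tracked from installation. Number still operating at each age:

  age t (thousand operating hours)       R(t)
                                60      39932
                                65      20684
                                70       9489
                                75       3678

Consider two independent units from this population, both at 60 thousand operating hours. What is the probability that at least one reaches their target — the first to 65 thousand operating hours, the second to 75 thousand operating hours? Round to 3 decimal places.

0.562

p₁ = R(65)/R(60) = 20684/39932 = 0.517981; p₂ = R(75)/R(60) = 3678/39932 = 0.092107.
P(at least one) = 1 − (1−p₁)(1−p₂) = 1 − 0.482019 × 0.907893 = 0.562378.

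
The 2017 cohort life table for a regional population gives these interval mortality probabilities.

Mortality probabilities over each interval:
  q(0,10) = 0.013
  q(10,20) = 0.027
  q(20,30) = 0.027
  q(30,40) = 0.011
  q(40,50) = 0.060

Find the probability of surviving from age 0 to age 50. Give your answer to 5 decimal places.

0.86869

Survival from 0 to 50 is the product of surviving each interval: (1 − 0.013) × (1 − 0.027) × (1 − 0.027) × (1 − 0.011) × (1 − 0.060).
= 0.987 × 0.973 × 0.973 × 0.989 × 0.940 = 0.868694.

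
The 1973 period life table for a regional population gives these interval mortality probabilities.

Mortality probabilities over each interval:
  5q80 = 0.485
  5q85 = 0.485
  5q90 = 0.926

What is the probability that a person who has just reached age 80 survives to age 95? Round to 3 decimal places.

Chaining the interval survival probabilities: (1 − 0.485) × (1 − 0.485) × (1 − 0.926).
= 0.515 × 0.515 × 0.074 = 0.019627.

0.020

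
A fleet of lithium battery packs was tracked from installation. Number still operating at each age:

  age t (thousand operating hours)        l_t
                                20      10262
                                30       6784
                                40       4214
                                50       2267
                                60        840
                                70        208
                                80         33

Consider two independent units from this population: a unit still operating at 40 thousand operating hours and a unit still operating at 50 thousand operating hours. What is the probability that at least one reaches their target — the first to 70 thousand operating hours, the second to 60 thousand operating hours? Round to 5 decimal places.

p₁ = l_70/l_40 = 208/4214 = 0.049359; p₂ = l_60/l_50 = 840/2267 = 0.370534.
P(at least one) = 1 − (1−p₁)(1−p₂) = 1 − 0.950641 × 0.629466 = 0.401604.

0.40160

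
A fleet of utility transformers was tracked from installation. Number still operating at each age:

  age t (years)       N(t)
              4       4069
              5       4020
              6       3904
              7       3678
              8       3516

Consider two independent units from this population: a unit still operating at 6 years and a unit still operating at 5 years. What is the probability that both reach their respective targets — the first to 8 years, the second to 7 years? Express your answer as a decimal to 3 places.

0.824

p₁ = N(8)/N(6) = 3516/3904 = 0.900615; p₂ = N(7)/N(5) = 3678/4020 = 0.914925.
P(both) = p₁ × p₂ = 0.900615 × 0.914925 = 0.823995.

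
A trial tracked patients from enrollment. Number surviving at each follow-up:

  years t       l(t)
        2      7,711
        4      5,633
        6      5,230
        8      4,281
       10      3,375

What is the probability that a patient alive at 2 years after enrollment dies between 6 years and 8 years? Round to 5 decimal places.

This is the probability of reaching 6 but not 8, conditional on being alive at 2: (l(6) − l(8)) / l(2).
= (5,230 − 4,281) / 7,711 = 949 / 7,711 = 0.123071.

0.12307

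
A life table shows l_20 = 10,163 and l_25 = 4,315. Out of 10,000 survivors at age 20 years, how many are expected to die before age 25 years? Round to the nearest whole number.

5754

The relevant probability is 1 − 4,315/10,163 = 0.575421.
Expected number = 10,000 × 0.575421 = 5754.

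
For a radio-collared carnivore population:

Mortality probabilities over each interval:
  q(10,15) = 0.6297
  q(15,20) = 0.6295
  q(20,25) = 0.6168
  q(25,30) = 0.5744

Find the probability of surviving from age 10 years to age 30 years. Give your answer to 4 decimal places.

0.0224

The overall survival probability is (1 − 0.6297) × (1 − 0.6295) × (1 − 0.6168) × (1 − 0.5744).
= 0.3703 × 0.3705 × 0.3832 × 0.4256 = 0.022375.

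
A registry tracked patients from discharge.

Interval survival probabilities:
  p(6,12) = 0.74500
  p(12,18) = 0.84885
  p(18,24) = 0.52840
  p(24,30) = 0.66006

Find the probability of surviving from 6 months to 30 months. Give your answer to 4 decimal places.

P(survive 6→30) = 0.74500 × 0.84885 × 0.52840 × 0.66006.
= 0.220563.

0.2206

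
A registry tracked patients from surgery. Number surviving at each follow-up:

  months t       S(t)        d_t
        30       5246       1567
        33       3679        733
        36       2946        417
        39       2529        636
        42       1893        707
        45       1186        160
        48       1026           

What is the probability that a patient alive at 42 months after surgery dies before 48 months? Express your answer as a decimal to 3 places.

P(die before 48 | alive at 42) = 1 − S(48)/S(42) = 1 − 1026/1893 = (867)/1893 = 0.458003.

0.458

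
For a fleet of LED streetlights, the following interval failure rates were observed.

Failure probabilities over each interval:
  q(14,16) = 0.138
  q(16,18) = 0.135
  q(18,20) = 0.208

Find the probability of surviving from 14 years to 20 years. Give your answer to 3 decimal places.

0.591

Chaining the interval survival probabilities: (1 − 0.138) × (1 − 0.135) × (1 − 0.208).
= 0.862 × 0.865 × 0.792 = 0.590539.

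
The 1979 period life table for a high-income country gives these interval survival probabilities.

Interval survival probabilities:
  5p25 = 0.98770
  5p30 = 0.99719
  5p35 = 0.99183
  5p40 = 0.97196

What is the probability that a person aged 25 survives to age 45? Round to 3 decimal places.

Survival from 25 to 45 is the product of surviving each interval: 0.98770 × 0.99719 × 0.99183 × 0.97196.
= 0.949486.

0.949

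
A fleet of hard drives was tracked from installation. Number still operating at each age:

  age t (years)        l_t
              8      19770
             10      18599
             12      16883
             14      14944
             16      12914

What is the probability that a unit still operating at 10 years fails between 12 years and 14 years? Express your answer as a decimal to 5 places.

This is the probability of reaching 12 but not 14, conditional on being operational at 10: (l_12 − l_14) / l_10.
= (16883 − 14944) / 18599 = 1939 / 18599 = 0.104253.

0.10425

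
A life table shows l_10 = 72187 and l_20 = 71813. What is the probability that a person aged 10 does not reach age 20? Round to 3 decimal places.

0.005

P(die before 20 | alive at 10) = 1 − l_20/l_10 = 1 − 71813/72187 = (374)/72187 = 0.005181.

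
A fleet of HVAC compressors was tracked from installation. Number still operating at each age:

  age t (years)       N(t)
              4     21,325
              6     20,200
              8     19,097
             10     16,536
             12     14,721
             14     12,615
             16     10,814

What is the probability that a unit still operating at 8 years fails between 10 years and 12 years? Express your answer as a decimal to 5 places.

This is the probability of reaching 10 but not 12, conditional on being operational at 8: (N(10) − N(12)) / N(8).
= (16,536 − 14,721) / 19,097 = 1,815 / 19,097 = 0.095041.

0.09504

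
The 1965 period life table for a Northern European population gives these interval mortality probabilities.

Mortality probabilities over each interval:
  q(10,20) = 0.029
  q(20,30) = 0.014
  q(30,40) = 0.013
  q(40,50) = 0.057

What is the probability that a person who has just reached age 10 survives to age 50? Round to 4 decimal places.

0.8911

P(survive 10→50) = (1 − 0.029) × (1 − 0.014) × (1 − 0.013) × (1 − 0.057).
= 0.971 × 0.986 × 0.987 × 0.943 = 0.891097.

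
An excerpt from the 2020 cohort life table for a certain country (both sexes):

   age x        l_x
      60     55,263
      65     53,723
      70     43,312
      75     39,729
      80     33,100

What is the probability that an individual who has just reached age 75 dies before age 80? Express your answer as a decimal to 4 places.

P(die before 80 | alive at 75) = 1 − l_80/l_75 = 1 − 33,100/39,729 = (6,629)/39,729 = 0.166855.

0.1669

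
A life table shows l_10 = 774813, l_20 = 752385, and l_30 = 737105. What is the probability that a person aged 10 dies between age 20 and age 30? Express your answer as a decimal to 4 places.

0.0197

We want 10|10q10 = (l_20 − l_30)/l_10.
This is the probability of reaching 20 but not 30, conditional on being alive at 10: (l_20 − l_30) / l_10.
= (752385 − 737105) / 774813 = 15280 / 774813 = 0.019721.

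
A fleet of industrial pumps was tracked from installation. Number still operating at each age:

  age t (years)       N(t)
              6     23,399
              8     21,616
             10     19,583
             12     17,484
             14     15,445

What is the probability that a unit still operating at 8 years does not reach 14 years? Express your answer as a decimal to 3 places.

0.285

P(fail before 14 | operational at 8) = 1 − N(14)/N(8) = 1 − 15,445/21,616 = (6,171)/21,616 = 0.285483.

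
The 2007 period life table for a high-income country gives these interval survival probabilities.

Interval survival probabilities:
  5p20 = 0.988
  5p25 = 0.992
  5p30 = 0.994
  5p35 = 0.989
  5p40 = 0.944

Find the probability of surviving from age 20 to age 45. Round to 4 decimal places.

0.9095

Chaining the interval survival probabilities: 0.988 × 0.992 × 0.994 × 0.989 × 0.944.
= 0.909543.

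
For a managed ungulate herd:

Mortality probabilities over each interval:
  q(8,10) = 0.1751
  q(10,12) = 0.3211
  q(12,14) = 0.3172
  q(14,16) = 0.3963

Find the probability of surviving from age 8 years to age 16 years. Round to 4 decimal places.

0.2308

Survival from 8 to 16 is the product of surviving each interval: (1 − 0.1751) × (1 − 0.3211) × (1 − 0.3172) × (1 − 0.3963).
= 0.8249 × 0.6789 × 0.6828 × 0.6037 = 0.230846.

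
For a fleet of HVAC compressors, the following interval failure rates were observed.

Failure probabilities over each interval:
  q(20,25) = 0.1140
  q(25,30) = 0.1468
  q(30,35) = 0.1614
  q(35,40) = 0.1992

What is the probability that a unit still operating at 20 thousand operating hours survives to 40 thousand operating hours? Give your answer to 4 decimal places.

0.5076

Survival from 20 to 40 is the product of surviving each interval: (1 − 0.1140) × (1 − 0.1468) × (1 − 0.1614) × (1 − 0.1992).
= 0.8860 × 0.8532 × 0.8386 × 0.8008 = 0.507649.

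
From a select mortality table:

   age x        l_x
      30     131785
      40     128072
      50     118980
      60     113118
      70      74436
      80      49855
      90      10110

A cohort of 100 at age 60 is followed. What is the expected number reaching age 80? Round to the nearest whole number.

The relevant probability is 49855/113118 = 0.440734.
Expected number = 100 × 0.440734 = 44.

44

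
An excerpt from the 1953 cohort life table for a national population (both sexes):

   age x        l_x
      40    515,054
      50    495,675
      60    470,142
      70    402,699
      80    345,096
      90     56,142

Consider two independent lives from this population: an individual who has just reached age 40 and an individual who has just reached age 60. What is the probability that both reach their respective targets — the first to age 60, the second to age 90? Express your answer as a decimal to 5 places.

p₁ = l_60/l_40 = 470,142/515,054 = 0.912801; p₂ = l_90/l_60 = 56,142/470,142 = 0.119415.
P(both) = p₁ × p₂ = 0.912801 × 0.119415 = 0.109002.

0.10900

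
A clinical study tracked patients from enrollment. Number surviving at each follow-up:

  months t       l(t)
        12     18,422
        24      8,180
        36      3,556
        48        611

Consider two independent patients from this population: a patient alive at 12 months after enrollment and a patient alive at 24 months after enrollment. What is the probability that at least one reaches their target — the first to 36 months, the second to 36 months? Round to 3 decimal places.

0.544

p₁ = l(36)/l(12) = 3,556/18,422 = 0.193030; p₂ = l(36)/l(24) = 3,556/8,180 = 0.434719.
P(at least one) = 1 − (1−p₁)(1−p₂) = 1 − 0.806970 × 0.565281 = 0.543835.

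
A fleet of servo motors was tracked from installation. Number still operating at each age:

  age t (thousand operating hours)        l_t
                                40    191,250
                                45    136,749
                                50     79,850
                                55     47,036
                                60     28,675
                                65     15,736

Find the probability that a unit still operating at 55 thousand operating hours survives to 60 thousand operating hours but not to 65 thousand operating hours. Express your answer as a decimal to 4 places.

0.2751

This is the probability of reaching 60 but not 65, conditional on being operational at 55: (l_60 − l_65) / l_55.
= (28,675 − 15,736) / 47,036 = 12,939 / 47,036 = 0.275087.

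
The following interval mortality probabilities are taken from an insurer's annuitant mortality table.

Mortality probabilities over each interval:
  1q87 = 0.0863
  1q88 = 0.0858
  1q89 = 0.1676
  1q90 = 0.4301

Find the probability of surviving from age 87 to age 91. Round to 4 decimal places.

0.3963

The overall survival probability is (1 − 0.0863) × (1 − 0.0858) × (1 − 0.1676) × (1 − 0.4301).
= 0.9137 × 0.9142 × 0.8324 × 0.5699 = 0.396256.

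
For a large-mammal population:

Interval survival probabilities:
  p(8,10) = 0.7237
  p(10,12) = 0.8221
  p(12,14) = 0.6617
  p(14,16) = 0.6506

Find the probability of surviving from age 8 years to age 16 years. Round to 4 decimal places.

0.2561

The overall survival probability is 0.7237 × 0.8221 × 0.6617 × 0.6506.
= 0.256129.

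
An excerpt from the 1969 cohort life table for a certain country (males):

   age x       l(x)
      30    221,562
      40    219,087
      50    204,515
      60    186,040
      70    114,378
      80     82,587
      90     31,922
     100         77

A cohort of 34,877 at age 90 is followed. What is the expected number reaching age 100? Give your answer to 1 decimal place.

The relevant probability is 77/31,922 = 0.002412.
Expected number = 34,877 × 0.002412 = 84.1.

84.1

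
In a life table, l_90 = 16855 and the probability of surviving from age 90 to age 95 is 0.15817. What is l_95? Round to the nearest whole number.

2666

l_95 = l_90 × p = 16855 × 0.15817 = 2666.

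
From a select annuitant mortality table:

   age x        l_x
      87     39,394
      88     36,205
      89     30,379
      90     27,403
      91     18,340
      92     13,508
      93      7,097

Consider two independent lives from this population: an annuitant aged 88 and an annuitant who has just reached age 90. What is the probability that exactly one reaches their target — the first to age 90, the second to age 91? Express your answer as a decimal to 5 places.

0.41303

p₁ = l_90/l_88 = 27,403/36,205 = 0.756884; p₂ = l_91/l_90 = 18,340/27,403 = 0.669270.
P(exactly one) = p₁(1−p₂) + (1−p₁)p₂ = 0.250324 + 0.162710 = 0.413034.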